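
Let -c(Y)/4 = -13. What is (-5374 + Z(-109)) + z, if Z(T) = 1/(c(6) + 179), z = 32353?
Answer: 6232150/231 ≈ 26979.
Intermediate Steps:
c(Y) = 52 (c(Y) = -4*(-13) = 52)
Z(T) = 1/231 (Z(T) = 1/(52 + 179) = 1/231)
(-5374 + Z(-109)) + z = (-5374 + 1/231) + 32353 = -1241393/231 + 32353 = 6232150/231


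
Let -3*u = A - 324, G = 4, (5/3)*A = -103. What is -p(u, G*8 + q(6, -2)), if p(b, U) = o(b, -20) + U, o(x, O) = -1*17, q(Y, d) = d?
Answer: -13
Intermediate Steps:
A = -309/5 (A = (⅗)*(-103) = -309/5 ≈ -61.800)
o(x, O) = -17
u = 643/5 (u = -(-309/5 - 324)/3 = -⅓*(-1929/5) = 643/5 ≈ 128.60)
p(b, U) = -17 + U
-p(u, G*8 + q(6, -2)) = -(-17 + (4*8 - 2)) = -(-17 + (32 - 2)) = -(-17 + 30) = -1*13 = -13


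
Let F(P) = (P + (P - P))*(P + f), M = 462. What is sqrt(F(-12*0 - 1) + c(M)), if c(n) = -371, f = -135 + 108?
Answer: 7*I*sqrt(7) ≈ 18.52*I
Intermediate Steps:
f = -27
F(P) = P*(-27 + P) (F(P) = (P + (P - P))*(P - 27) = (P + 0)*(-27 + P) = P*(-27 + P))
sqrt(F(-12*0 - 1) + c(M)) = sqrt((-12*0 - 1)*(-27 + (-12*0 - 1)) - 371) = sqrt((0 - 1)*(-27 + (0 - 1)) - 371) = sqrt(-(-27 - 1) - 371) = sqrt(-1*(-28) - 371) = sqrt(28 - 371) = sqrt(-343) = 7*I*sqrt(7)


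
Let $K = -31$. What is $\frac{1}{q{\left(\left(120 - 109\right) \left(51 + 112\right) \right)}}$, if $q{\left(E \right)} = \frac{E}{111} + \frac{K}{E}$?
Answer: $\frac{199023}{3211408} \approx 0.061974$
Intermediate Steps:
$q{\left(E \right)} = - \frac{31}{E} + \frac{E}{111}$ ($q{\left(E \right)} = \frac{E}{111} - \frac{31}{E} = - \frac{31}{E} + \frac{E}{111}$)
$\frac{1}{q{\left(\left(120 - 109\right) \left(51 + 112\right) \right)}} = \frac{1}{- \frac{31}{\left(120 - 109\right) \left(51 + 112\right)} + \frac{\left(120 - 109\right) \left(51 + 112\right)}{111}} = \frac{1}{- \frac{31}{11 \cdot 163} + \frac{11 \cdot 163}{111}} = \frac{1}{- \frac{31}{1793} + \frac{1}{111} \cdot 1793} = \frac{1}{\left(-31\right) \frac{1}{1793} + \frac{1793}{111}} = \frac{1}{- \frac{31}{1793} + \frac{1793}{111}} = \frac{1}{\frac{3211408}{199023}} = \frac{199023}{3211408}$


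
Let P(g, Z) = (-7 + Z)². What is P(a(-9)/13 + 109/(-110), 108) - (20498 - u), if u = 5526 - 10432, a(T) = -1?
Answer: -15203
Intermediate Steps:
u = -4906
P(a(-9)/13 + 109/(-110), 108) - (20498 - u) = (-7 + 108)² - (20498 - 1*(-4906)) = 101² - (20498 + 4906) = 10201 - 1*25404 = 10201 - 25404 = -15203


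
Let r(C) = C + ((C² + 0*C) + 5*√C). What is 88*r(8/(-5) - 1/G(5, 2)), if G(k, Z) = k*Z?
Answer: 2618/25 + 44*I*√170 ≈ 104.72 + 573.69*I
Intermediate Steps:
G(k, Z) = Z*k
r(C) = C + C² + 5*√C (r(C) = C + ((C² + 0) + 5*√C) = C + (C² + 5*√C) = C + C² + 5*√C)
88*r(8/(-5) - 1/G(5, 2)) = 88*((8/(-5) - 1/(2*5)) + (8/(-5) - 1/(2*5))² + 5*√(8/(-5) - 1/(2*5))) = 88*((8*(-⅕) - 1/10) + (8*(-⅕) - 1/10)² + 5*√(8*(-⅕) - 1/10)) = 88*((-8/5 - 1*⅒) + (-8/5 - 1*⅒)² + 5*√(-8/5 - 1*⅒)) = 88*((-8/5 - ⅒) + (-8/5 - ⅒)² + 5*√(-8/5 - ⅒)) = 88*(-17/10 + (-17/10)² + 5*√(-17/10)) = 88*(-17/10 + 289/100 + 5*(I*√170/10)) = 88*(-17/10 + 289/100 + I*√170/2) = 88*(119/100 + I*√170/2) = 2618/25 + 44*I*√170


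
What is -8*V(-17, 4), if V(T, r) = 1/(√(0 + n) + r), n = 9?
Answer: -8/7 ≈ -1.1429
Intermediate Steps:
V(T, r) = 1/(3 + r) (V(T, r) = 1/(√(0 + 9) + r) = 1/(√9 + r) = 1/(3 + r))
-8*V(-17, 4) = -8/(3 + 4) = -8/7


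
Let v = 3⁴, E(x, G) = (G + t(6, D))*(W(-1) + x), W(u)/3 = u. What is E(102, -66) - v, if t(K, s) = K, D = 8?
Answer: -6021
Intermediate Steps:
W(u) = 3*u
E(x, G) = (-3 + x)*(6 + G) (E(x, G) = (G + 6)*(3*(-1) + x) = (6 + G)*(-3 + x) = (-3 + x)*(6 + G))
v = 81
E(102, -66) - v = (-18 - 3*(-66) + 6*102 - 66*102) - 1*81 = (-18 + 198 + 612 - 6732) - 81 = -5940 - 81 = -6021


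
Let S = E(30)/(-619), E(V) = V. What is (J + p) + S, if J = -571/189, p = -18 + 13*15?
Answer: 20348288/116991 ≈ 173.93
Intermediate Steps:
p = 177 (p = -18 + 195 = 177)
S = -30/619 (S = 30/(-619) = 30*(-1/619) = -30/619 ≈ -0.048465)
J = -571/189 (J = -571*1/189 = -571/189 ≈ -3.0212)
(J + p) + S = (-571/189 + 177) - 30/619 = 32882/189 - 30/619 = 20348288/116991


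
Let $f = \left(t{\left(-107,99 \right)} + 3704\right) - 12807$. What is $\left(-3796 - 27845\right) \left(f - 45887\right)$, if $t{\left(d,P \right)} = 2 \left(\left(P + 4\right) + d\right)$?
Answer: $1740191718$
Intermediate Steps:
$t{\left(d,P \right)} = 8 + 2 P + 2 d$ ($t{\left(d,P \right)} = 2 \left(\left(4 + P\right) + d\right) = 2 \left(4 + P + d\right) = 8 + 2 P + 2 d$)
$f = -9111$ ($f = \left(\left(8 + 2 \cdot 99 + 2 \left(-107\right)\right) + 3704\right) - 12807 = \left(\left(8 + 198 - 214\right) + 3704\right) - 12807 = \left(-8 + 3704\right) - 12807 = 3696 - 12807 = -9111$)
$\left(-3796 - 27845\right) \left(f - 45887\right) = \left(-3796 - 27845\right) \left(-9111 - 45887\right) = \left(-31641\right) \left(-54998\right) = 1740191718$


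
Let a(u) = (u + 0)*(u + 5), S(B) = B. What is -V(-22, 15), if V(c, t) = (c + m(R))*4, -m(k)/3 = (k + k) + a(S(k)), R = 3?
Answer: 448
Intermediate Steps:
a(u) = u*(5 + u)
m(k) = -6*k - 3*k*(5 + k) (m(k) = -3*((k + k) + k*(5 + k)) = -3*(2*k + k*(5 + k)) = -6*k - 3*k*(5 + k))
V(c, t) = -360 + 4*c (V(c, t) = (c + 3*3*(-7 - 1*3))*4 = (c + 3*3*(-7 - 3))*4 = (c + 3*3*(-10))*4 = (c - 90)*4 = (-90 + c)*4 = -360 + 4*c)
-V(-22, 15) = -(-360 + 4*(-22)) = -(-360 - 88) = -1*(-448) = 448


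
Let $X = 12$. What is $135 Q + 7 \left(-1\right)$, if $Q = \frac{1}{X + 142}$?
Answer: $- \frac{943}{154} \approx -6.1234$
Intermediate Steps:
$Q = \frac{1}{154}$ ($Q = \frac{1}{12 + 142} = \frac{1}{154} \approx 0.0064935$)
$135 Q + 7 \left(-1\right) = 135 \cdot \frac{1}{154} + 7 \left(-1\right) = \frac{135}{154} - 7 = - \frac{943}{154}$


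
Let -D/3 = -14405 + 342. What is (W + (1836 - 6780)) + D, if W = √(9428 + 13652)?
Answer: 37245 + 2*√5770 ≈ 37397.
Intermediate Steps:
D = 42189 (D = -3*(-14405 + 342) = -3*(-14063) = 42189)
W = 2*√5770 (W = √23080 = 2*√5770 ≈ 151.92)
(W + (1836 - 6780)) + D = (2*√5770 + (1836 - 6780)) + 42189 = (2*√5770 - 4944) + 42189 = (-4944 + 2*√5770) + 42189 = 37245 + 2*√5770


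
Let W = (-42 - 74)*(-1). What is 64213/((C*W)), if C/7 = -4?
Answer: -64213/3248 ≈ -19.770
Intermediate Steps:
C = -28 (C = 7*(-4) = -28)
W = 116 (W = -116*(-1) = 116)
64213/((C*W)) = 64213/((-28*116)) = 64213/(-3248) = 64213*(-1/3248) = -64213/3248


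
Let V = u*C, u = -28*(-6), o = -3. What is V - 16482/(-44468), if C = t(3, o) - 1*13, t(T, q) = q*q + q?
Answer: -26138943/22234 ≈ -1175.6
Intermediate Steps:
u = 168
t(T, q) = q + q² (t(T, q) = q² + q = q + q²)
C = -7 (C = -3*(1 - 3) - 1*13 = -3*(-2) - 13 = 6 - 13 = -7)
V = -1176 (V = 168*(-7) = -1176)
V - 16482/(-44468) = -1176 - 16482/(-44468) = -1176 - 16482*(-1/44468) = -1176 + 8241/22234 = -26138943/22234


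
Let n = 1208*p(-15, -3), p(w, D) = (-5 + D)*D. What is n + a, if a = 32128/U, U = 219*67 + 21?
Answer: 213020288/7347 ≈ 28994.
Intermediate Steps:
p(w, D) = D*(-5 + D)
U = 14694 (U = 14673 + 21 = 14694)
n = 28992 (n = 1208*(-3*(-5 - 3)) = 1208*(-3*(-8)) = 1208*24 = 28992)
a = 16064/7347 (a = 32128/14694 = 32128*(1/14694) = 16064/7347 ≈ 2.1865)
n + a = 28992 + 16064/7347 = 213020288/7347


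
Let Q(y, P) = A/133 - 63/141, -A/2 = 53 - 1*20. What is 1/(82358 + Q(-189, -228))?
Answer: 6251/514813963 ≈ 1.2142e-5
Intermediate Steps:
A = -66 (A = -2*(53 - 1*20) = -2*(53 - 20) = -2*33 = -66)
Q(y, P) = -5895/6251 (Q(y, P) = -66/133 - 63/141 = -66*1/133 - 63*1/141 = -66/133 - 21/47 = -5895/6251)
1/(82358 + Q(-189, -228)) = 1/(82358 - 5895/6251) = 1/(514813963/6251) = 6251/514813963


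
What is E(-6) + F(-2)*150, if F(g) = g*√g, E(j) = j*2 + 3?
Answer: -9 - 300*I*√2 ≈ -9.0 - 424.26*I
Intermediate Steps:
E(j) = 3 + 2*j (E(j) = 2*j + 3 = 3 + 2*j)
F(g) = g^(3/2)
E(-6) + F(-2)*150 = (3 + 2*(-6)) + (-2)^(3/2)*150 = (3 - 12) - 2*I*√2*150 = -9 - 300*I*√2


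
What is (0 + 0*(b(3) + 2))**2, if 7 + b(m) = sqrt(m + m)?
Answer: 0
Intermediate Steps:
b(m) = -7 + sqrt(2)*sqrt(m) (b(m) = -7 + sqrt(m + m) = -7 + sqrt(2*m) = -7 + sqrt(2)*sqrt(m))
(0 + 0*(b(3) + 2))**2 = (0 + 0*((-7 + sqrt(2)*sqrt(3)) + 2))**2 = (0 + 0*((-7 + sqrt(6)) + 2))**2 = (0 + 0*(-5 + sqrt(6)))**2 = (0 + 0)**2 = 0**2 = 0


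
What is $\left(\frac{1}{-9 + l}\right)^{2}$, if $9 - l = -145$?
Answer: $\frac{1}{21025} \approx 4.7562 \cdot 10^{-5}$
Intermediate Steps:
$l = 154$ ($l = 9 - -145 = 9 + 145 = 154$)
$\left(\frac{1}{-9 + l}\right)^{2} = \left(\frac{1}{-9 + 154}\right)^{2} = \left(\frac{1}{145}\right)^{2} = \frac{1}{21025}$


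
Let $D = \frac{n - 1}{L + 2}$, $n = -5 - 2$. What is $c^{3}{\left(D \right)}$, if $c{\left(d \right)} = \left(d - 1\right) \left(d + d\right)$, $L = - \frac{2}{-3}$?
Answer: $13824$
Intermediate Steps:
$L = \frac{2}{3}$ ($L = \left(-2\right) \left(- \frac{1}{3}\right) = \frac{2}{3} \approx 0.66667$)
$n = -7$
$D = -3$ ($D = \frac{-7 - 1}{\frac{2}{3} + 2} = - \frac{8}{\frac{8}{3}} = \left(-8\right) \frac{3}{8} = -3$)
$c{\left(d \right)} = 2 d \left(-1 + d\right)$ ($c{\left(d \right)} = \left(-1 + d\right) 2 d = 2 d \left(-1 + d\right)$)
$c^{3}{\left(D \right)} = \left(2 \left(-3\right) \left(-1 - 3\right)\right)^{3} = \left(2 \left(-3\right) \left(-4\right)\right)^{3} = 24^{3} = 13824$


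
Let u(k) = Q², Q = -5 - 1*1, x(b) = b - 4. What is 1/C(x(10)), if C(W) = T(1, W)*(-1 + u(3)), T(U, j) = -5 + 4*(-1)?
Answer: -1/315 ≈ -0.0031746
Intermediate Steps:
x(b) = -4 + b
Q = -6 (Q = -5 - 1 = -6)
u(k) = 36 (u(k) = (-6)² = 36)
T(U, j) = -9 (T(U, j) = -5 - 4 = -9)
C(W) = -315 (C(W) = -9*(-1 + 36) = -9*35 = -315)
1/C(x(10)) = 1/(-315) = -1/315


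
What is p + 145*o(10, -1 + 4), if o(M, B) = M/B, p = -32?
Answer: 1354/3 ≈ 451.33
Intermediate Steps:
p + 145*o(10, -1 + 4) = -32 + 145*(10/(-1 + 4)) = -32 + 145*(10/3) = -32 + 1450/3 = 1354/3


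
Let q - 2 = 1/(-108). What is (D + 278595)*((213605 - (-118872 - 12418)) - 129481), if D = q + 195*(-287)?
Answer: 2589734573285/54 ≈ 4.7958e+10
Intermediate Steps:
q = 215/108 (q = 2 + 1/(-108) = 2 - 1/108 = 215/108 ≈ 1.9907)
D = -6044005/108 (D = 215/108 + 195*(-287) = 215/108 - 55965 = -6044005/108 ≈ -55963.)
(D + 278595)*((213605 - (-118872 - 12418)) - 129481) = (-6044005/108 + 278595)*((213605 - (-118872 - 12418)) - 129481) = 24044255*((213605 - 1*(-131290)) - 129481)/108 = 24044255*((213605 + 131290) - 129481)/108 = 24044255*(344895 - 129481)/108 = (24044255/108)*215414 = 2589734573285/54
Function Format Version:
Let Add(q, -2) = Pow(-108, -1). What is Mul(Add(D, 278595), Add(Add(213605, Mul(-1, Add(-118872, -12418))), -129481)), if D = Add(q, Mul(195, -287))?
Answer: Rational(2589734573285, 54) ≈ 4.7958e+10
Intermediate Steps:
q = Rational(215, 108) (q = Add(2, Pow(-108, -1)) = Add(2, Rational(-1, 108)) = Rational(215, 108) ≈ 1.9907)
D = Rational(-6044005, 108) (D = Add(Rational(215, 108), Mul(195, -287)) = Add(Rational(215, 108), -55965) = Rational(-6044005, 108) ≈ -55963.)
Mul(Add(D, 278595), Add(Add(213605, Mul(-1, Add(-118872, -12418))), -129481)) = Mul(Add(Rational(-6044005, 108), 278595), Add(Add(213605, Mul(-1, Add(-118872, -12418))), -129481)) = Mul(Rational(24044255, 108), Add(Add(213605, Mul(-1, -131290)), -129481)) = Mul(Rational(24044255, 108), Add(Add(213605, 131290), -129481)) = Mul(Rational(24044255, 108), Add(344895, -129481)) = Mul(Rational(24044255, 108), 215414) = Rational(2589734573285, 54)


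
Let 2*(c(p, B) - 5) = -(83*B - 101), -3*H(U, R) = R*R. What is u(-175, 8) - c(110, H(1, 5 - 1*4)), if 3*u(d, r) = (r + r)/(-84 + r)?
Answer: -3956/57 ≈ -69.404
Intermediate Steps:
u(d, r) = 2*r/(3*(-84 + r)) (u(d, r) = ((r + r)/(-84 + r))/3 = ((2*r)/(-84 + r))/3 = (2*r/(-84 + r))/3 = 2*r/(3*(-84 + r)))
H(U, R) = -R**2/3 (H(U, R) = -R*R/3 = -R**2/3)
c(p, B) = 111/2 - 83*B/2 (c(p, B) = 5 + (-(83*B - 101))/2 = 5 + (-(-101 + 83*B))/2 = 5 + (101 - 83*B)/2 = 5 + (101/2 - 83*B/2) = 111/2 - 83*B/2)
u(-175, 8) - c(110, H(1, 5 - 1*4)) = (2/3)*8/(-84 + 8) - (111/2 - (-83)*(5 - 1*4)**2/6) = (2/3)*8/(-76) - (111/2 - (-83)*(5 - 4)**2/6) = (2/3)*8*(-1/76) - (111/2 - (-83)*1**2/6) = -4/57 - (111/2 - (-83)/6) = -4/57 - (111/2 - 83/2*(-1/3)) = -4/57 - (111/2 + 83/6) = -4/57 - 1*208/3 = -4/57 - 208/3 = -3956/57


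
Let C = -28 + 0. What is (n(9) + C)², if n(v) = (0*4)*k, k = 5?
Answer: 784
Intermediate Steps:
C = -28
n(v) = 0 (n(v) = (0*4)*5 = 0*5 = 0)
(n(9) + C)² = (0 - 28)² = (-28)² = 784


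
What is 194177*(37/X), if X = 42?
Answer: 7184549/42 ≈ 1.7106e+5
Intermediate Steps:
194177*(37/X) = 194177*(37/42) = 7184549/42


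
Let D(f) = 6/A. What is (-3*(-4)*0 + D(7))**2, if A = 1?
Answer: 36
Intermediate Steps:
D(f) = 6 (D(f) = 6/1 = 1*6 = 6)
(-3*(-4)*0 + D(7))**2 = (-3*(-4)*0 + 6)**2 = (12*0 + 6)**2 = (0 + 6)**2 = 6**2 = 36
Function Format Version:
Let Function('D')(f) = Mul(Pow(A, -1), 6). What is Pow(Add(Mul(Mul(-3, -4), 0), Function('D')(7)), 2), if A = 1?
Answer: 36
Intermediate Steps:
Function('D')(f) = 6 (Function('D')(f) = Mul(Pow(1, -1), 6) = Mul(1, 6) = 6)
Pow(Add(Mul(Mul(-3, -4), 0), Function('D')(7)), 2) = Pow(Add(Mul(Mul(-3, -4), 0), 6), 2) = Pow(Add(Mul(12, 0), 6), 2) = Pow(Add(0, 6), 2) = Pow(6, 2) = 36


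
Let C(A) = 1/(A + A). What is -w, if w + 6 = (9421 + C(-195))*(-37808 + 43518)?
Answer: -2097961685/39 ≈ -5.3794e+7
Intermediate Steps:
C(A) = 1/(2*A)
w = 2097961685/39 (w = -6 + (9421 + (½)/(-195))*(-37808 + 43518) = -6 + (9421 + (½)*(-1/195))*5710 = -6 + (9421 - 1/390)*5710 = -6 + (3674189/390)*5710 = -6 + 2097961919/39 = 2097961685/39 ≈ 5.3794e+7)
-w = -1*2097961685/39 = -2097961685/39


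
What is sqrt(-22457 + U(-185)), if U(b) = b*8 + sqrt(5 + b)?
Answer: sqrt(-23937 + 6*I*sqrt(5)) ≈ 0.0434 + 154.72*I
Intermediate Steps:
U(b) = sqrt(5 + b) + 8*b (U(b) = 8*b + sqrt(5 + b) = sqrt(5 + b) + 8*b)
sqrt(-22457 + U(-185)) = sqrt(-22457 + (sqrt(5 - 185) + 8*(-185))) = sqrt(-22457 + (sqrt(-180) - 1480)) = sqrt(-22457 + (6*I*sqrt(5) - 1480)) = sqrt(-22457 + (-1480 + 6*I*sqrt(5))) = sqrt(-23937 + 6*I*sqrt(5))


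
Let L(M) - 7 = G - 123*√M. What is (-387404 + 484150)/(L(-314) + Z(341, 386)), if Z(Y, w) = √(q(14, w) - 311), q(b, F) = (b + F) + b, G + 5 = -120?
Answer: 96746/(-118 + √103 - 123*I*√314) ≈ -2.1911 + 44.279*I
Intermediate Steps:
G = -125 (G = -5 - 120 = -125)
q(b, F) = F + 2*b (q(b, F) = (F + b) + b = F + 2*b)
Z(Y, w) = √(-283 + w) (Z(Y, w) = √((w + 2*14) - 311) = √((w + 28) - 311) = √((28 + w) - 311) = √(-283 + w))
L(M) = -118 - 123*√M (L(M) = 7 + (-125 - 123*√M) = -118 - 123*√M)
(-387404 + 484150)/(L(-314) + Z(341, 386)) = (-387404 + 484150)/((-118 - 123*I*√314) + √(-283 + 386)) = 96746/((-118 - 123*I*√314) + √103) = 96746/(-118 + √103 - 123*I*√314)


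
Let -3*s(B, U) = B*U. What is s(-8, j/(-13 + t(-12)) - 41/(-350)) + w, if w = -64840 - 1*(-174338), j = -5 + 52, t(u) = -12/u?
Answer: 172443392/1575 ≈ 1.0949e+5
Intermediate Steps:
j = 47
w = 109498 (w = -64840 + 174338 = 109498)
s(B, U) = -B*U/3
s(-8, j/(-13 + t(-12)) - 41/(-350)) + w = -⅓*(-8)*(47/(-13 - 12/(-12)) - 41/(-350)) + 109498 = -⅓*(-8)*(47/(-13 - 12*(-1/12)) - 41*(-1/350)) + 109498 = -⅓*(-8)*(47/(-13 + 1) + 41/350) + 109498 = -⅓*(-8)*(47/(-12) + 41/350) + 109498 = -⅓*(-8)*(47*(-1/12) + 41/350) + 109498 = -⅓*(-8)*(-47/12 + 41/350) + 109498 = -⅓*(-8)*(-7979/2100) + 109498 = -15958/1575 + 109498 = 172443392/1575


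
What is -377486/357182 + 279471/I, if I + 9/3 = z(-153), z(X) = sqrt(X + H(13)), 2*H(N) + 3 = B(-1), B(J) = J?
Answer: -149763969935/29288924 - 279471*I*sqrt(155)/164 ≈ -5113.3 - 21216.0*I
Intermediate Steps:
H(N) = -2 (H(N) = -3/2 + (1/2)*(-1) = -3/2 - 1/2 = -2)
z(X) = sqrt(-2 + X) (z(X) = sqrt(X - 2) = sqrt(-2 + X))
I = -3 + I*sqrt(155) (I = -3 + sqrt(-2 - 153) = -3 + sqrt(-155) = -3 + I*sqrt(155) ≈ -3.0 + 12.45*I)
-377486/357182 + 279471/I = -377486/357182 + 279471/(-3 + I*sqrt(155)) = -377486*1/357182 + 279471/(-3 + I*sqrt(155)) = -188743/178591 + 279471/(-3 + I*sqrt(155))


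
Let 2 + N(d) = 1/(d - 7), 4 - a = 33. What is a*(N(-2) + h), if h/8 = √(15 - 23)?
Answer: 551/9 - 464*I*√2 ≈ 61.222 - 656.2*I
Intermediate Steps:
a = -29 (a = 4 - 1*33 = 4 - 33 = -29)
h = 16*I*√2 (h = 8*√(15 - 23) = 8*√(-8) = 8*(2*I*√2) = 16*I*√2 ≈ 22.627*I)
N(d) = -2 + 1/(-7 + d) (N(d) = -2 + 1/(d - 7) = -2 + 1/(-7 + d))
a*(N(-2) + h) = -29*((15 - 2*(-2))/(-7 - 2) + 16*I*√2) = -29*((15 + 4)/(-9) + 16*I*√2) = -29*(-⅑*19 + 16*I*√2) = -29*(-19/9 + 16*I*√2) = 551/9 - 464*I*√2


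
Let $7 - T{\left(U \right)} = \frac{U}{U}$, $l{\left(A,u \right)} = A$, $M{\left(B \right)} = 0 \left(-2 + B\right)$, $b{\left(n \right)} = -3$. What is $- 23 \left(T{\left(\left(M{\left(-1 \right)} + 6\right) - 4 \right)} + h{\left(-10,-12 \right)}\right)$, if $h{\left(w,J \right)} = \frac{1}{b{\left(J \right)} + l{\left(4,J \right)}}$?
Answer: $-161$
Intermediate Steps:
$M{\left(B \right)} = 0$
$T{\left(U \right)} = 6$ ($T{\left(U \right)} = 7 - \frac{U}{U} = 7 - 1 = 6$)
$h{\left(w,J \right)} = 1$ ($h{\left(w,J \right)} = \frac{1}{-3 + 4} = 1^{-1} = 1$)
$- 23 \left(T{\left(\left(M{\left(-1 \right)} + 6\right) - 4 \right)} + h{\left(-10,-12 \right)}\right) = - 23 \left(6 + 1\right) = \left(-23\right) 7 = -161$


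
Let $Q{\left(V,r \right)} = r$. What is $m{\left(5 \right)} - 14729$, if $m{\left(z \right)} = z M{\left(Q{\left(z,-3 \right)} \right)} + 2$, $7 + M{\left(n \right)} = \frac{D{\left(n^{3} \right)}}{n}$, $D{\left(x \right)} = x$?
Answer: $-14717$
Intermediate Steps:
$M{\left(n \right)} = -7 + n^{2}$ ($M{\left(n \right)} = -7 + \frac{n^{3}}{n} = -7 + n^{2}$)
$m{\left(z \right)} = 2 + 2 z$ ($m{\left(z \right)} = z \left(-7 + \left(-3\right)^{2}\right) + 2 = z \left(-7 + 9\right) + 2 = z 2 + 2 = 2 z + 2 = 2 + 2 z$)
$m{\left(5 \right)} - 14729 = \left(2 + 2 \cdot 5\right) - 14729 = \left(2 + 10\right) - 14729 = 12 - 14729 = -14717$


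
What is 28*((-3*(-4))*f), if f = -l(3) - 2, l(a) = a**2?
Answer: -3696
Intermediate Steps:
f = -11 (f = -1*3**2 - 2 = -1*9 - 2 = -9 - 2 = -11)
28*((-3*(-4))*f) = 28*(-3*(-4)*(-11)) = 28*(12*(-11)) = 28*(-132) = -3696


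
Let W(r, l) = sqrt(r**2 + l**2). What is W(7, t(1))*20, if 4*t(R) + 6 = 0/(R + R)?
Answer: 10*sqrt(205) ≈ 143.18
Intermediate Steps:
t(R) = -3/2 (t(R) = -3/2 + (0/(R + R))/4 = -3/2 + (0/((2*R)))/4 = -3/2 + (0*(1/(2*R)))/4 = -3/2 + (1/4)*0 = -3/2 + 0 = -3/2)
W(r, l) = sqrt(l**2 + r**2)
W(7, t(1))*20 = sqrt((-3/2)**2 + 7**2)*20 = sqrt(9/4 + 49)*20 = sqrt(205/4)*20 = (sqrt(205)/2)*20 = 10*sqrt(205)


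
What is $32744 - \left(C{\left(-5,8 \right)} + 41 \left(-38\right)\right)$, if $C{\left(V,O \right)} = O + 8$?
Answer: $34286$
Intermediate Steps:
$C{\left(V,O \right)} = 8 + O$
$32744 - \left(C{\left(-5,8 \right)} + 41 \left(-38\right)\right) = 32744 - \left(\left(8 + 8\right) + 41 \left(-38\right)\right) = 32744 - \left(16 - 1558\right) = 32744 - -1542 = 32744 + 1542 = 34286$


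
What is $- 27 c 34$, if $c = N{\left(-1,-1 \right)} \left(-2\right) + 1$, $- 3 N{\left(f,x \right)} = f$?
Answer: $-306$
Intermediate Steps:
$N{\left(f,x \right)} = - \frac{f}{3}$
$c = \frac{1}{3}$ ($c = \left(- \frac{1}{3}\right) \left(-1\right) \left(-2\right) + 1 = \frac{1}{3} \left(-2\right) + 1 = - \frac{2}{3} + 1 = \frac{1}{3} \approx 0.33333$)
$- 27 c 34 = \left(-27\right) \frac{1}{3} \cdot 34 = \left(-9\right) 34 = -306$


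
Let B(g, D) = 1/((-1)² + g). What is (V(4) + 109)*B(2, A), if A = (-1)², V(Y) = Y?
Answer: 113/3 ≈ 37.667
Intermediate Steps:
A = 1
B(g, D) = 1/(1 + g)
(V(4) + 109)*B(2, A) = (4 + 109)/(1 + 2) = 113/3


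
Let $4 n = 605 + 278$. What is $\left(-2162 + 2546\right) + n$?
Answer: $\frac{2419}{4} \approx 604.75$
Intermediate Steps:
$n = \frac{883}{4}$ ($n = \frac{605 + 278}{4} = \frac{1}{4} \cdot 883 = \frac{883}{4} \approx 220.75$)
$\left(-2162 + 2546\right) + n = \left(-2162 + 2546\right) + \frac{883}{4} = 384 + \frac{883}{4} = \frac{2419}{4}$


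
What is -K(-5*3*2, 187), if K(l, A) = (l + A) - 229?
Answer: 72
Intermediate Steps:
K(l, A) = -229 + A + l (K(l, A) = (A + l) - 229 = -229 + A + l)
-K(-5*3*2, 187) = -(-229 + 187 - 5*3*2) = -(-229 + 187 - 15*2) = -(-229 + 187 - 30) = -1*(-72) = 72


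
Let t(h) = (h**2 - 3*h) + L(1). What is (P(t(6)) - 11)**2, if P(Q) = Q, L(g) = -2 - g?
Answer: 16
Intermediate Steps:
t(h) = -3 + h**2 - 3*h (t(h) = (h**2 - 3*h) + (-2 - 1*1) = (h**2 - 3*h) + (-2 - 1) = (h**2 - 3*h) - 3 = -3 + h**2 - 3*h)
(P(t(6)) - 11)**2 = ((-3 + 6**2 - 3*6) - 11)**2 = ((-3 + 36 - 18) - 11)**2 = (15 - 11)**2 = 4**2 = 16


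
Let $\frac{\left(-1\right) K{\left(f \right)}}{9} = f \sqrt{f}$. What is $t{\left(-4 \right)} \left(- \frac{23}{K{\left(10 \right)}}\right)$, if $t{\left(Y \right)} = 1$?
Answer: $\frac{23 \sqrt{10}}{900} \approx 0.080814$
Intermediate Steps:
$K{\left(f \right)} = - 9 f^{\frac{3}{2}}$ ($K{\left(f \right)} = - 9 f \sqrt{f} = - 9 f^{\frac{3}{2}}$)
$t{\left(-4 \right)} \left(- \frac{23}{K{\left(10 \right)}}\right) = 1 \left(- \frac{23}{\left(-9\right) 10^{\frac{3}{2}}}\right) = 1 \left(- \frac{23}{\left(-9\right) 10 \sqrt{10}}\right) = 1 \left(- \frac{23}{\left(-90\right) \sqrt{10}}\right) = 1 \left(- 23 \left(- \frac{\sqrt{10}}{900}\right)\right) = 1 \frac{23 \sqrt{10}}{900} = \frac{23 \sqrt{10}}{900}$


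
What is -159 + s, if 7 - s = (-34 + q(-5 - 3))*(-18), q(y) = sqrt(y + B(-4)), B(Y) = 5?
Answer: -764 + 18*I*sqrt(3) ≈ -764.0 + 31.177*I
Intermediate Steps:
q(y) = sqrt(5 + y) (q(y) = sqrt(y + 5) = sqrt(5 + y))
s = -605 + 18*I*sqrt(3) (s = 7 - (-34 + sqrt(5 + (-5 - 3)))*(-18) = 7 - (-34 + sqrt(5 - 8))*(-18) = 7 - (-34 + sqrt(-3))*(-18) = 7 - (-34 + I*sqrt(3))*(-18) = 7 - (612 - 18*I*sqrt(3)) = 7 + (-612 + 18*I*sqrt(3)) = -605 + 18*I*sqrt(3) ≈ -605.0 + 31.177*I)
-159 + s = -159 + (-605 + 18*I*sqrt(3)) = -764 + 18*I*sqrt(3)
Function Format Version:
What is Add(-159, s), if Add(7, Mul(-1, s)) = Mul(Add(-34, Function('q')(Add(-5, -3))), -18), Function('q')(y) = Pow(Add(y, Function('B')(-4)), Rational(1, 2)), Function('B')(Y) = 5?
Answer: Add(-764, Mul(18, I, Pow(3, Rational(1, 2)))) ≈ Add(-764.00, Mul(31.177, I))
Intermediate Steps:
Function('q')(y) = Pow(Add(5, y), Rational(1, 2)) (Function('q')(y) = Pow(Add(y, 5), Rational(1, 2)) = Pow(Add(5, y), Rational(1, 2)))
s = Add(-605, Mul(18, I, Pow(3, Rational(1, 2)))) (s = Add(7, Mul(-1, Mul(Add(-34, Pow(Add(5, Add(-5, -3)), Rational(1, 2))), -18))) = Add(7, Mul(-1, Mul(Add(-34, Pow(Add(5, -8), Rational(1, 2))), -18))) = Add(7, Mul(-1, Mul(Add(-34, Pow(-3, Rational(1, 2))), -18))) = Add(7, Mul(-1, Mul(Add(-34, Mul(I, Pow(3, Rational(1, 2)))), -18))) = Add(7, Mul(-1, Add(612, Mul(-18, I, Pow(3, Rational(1, 2)))))) = Add(7, Add(-612, Mul(18, I, Pow(3, Rational(1, 2))))) = Add(-605, Mul(18, I, Pow(3, Rational(1, 2)))) ≈ Add(-605.00, Mul(31.177, I)))
Add(-159, s) = Add(-159, Add(-605, Mul(18, I, Pow(3, Rational(1, 2))))) = Add(-764, Mul(18, I, Pow(3, Rational(1, 2))))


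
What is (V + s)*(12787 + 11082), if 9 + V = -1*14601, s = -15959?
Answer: -729651461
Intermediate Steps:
V = -14610 (V = -9 - 1*14601 = -9 - 14601 = -14610)
(V + s)*(12787 + 11082) = (-14610 - 15959)*(12787 + 11082) = -30569*23869 = -729651461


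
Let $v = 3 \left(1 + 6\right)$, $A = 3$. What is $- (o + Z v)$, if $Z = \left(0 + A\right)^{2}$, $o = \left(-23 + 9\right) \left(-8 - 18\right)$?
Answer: $-553$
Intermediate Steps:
$o = 364$ ($o = \left(-14\right) \left(-26\right) = 364$)
$v = 21$ ($v = 3 \cdot 7 = 21$)
$Z = 9$ ($Z = \left(0 + 3\right)^{2} = 3^{2} = 9$)
$- (o + Z v) = - (364 + 9 \cdot 21) = - (364 + 189) = \left(-1\right) 553 = -553$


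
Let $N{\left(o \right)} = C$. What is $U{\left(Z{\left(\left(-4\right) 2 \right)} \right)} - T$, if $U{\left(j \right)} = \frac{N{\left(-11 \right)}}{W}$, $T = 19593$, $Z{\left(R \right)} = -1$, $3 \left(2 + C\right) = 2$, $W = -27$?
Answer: $- \frac{1587029}{81} \approx -19593.0$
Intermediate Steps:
$C = - \frac{4}{3}$ ($C = -2 + \frac{1}{3} \cdot 2 = -2 + \frac{2}{3} = - \frac{4}{3} \approx -1.3333$)
$N{\left(o \right)} = - \frac{4}{3}$
$U{\left(j \right)} = \frac{4}{81}$ ($U{\left(j \right)} = - \frac{4}{3 \left(-27\right)} = \left(- \frac{4}{3}\right) \left(- \frac{1}{27}\right) = \frac{4}{81}$)
$U{\left(Z{\left(\left(-4\right) 2 \right)} \right)} - T = \frac{4}{81} - 19593 = - \frac{1587029}{81}$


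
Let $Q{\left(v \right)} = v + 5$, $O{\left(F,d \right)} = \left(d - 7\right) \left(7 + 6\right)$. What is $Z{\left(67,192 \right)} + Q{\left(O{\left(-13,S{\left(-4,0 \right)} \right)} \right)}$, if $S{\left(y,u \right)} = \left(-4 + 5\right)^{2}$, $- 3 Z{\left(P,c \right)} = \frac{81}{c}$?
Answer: $- \frac{4681}{64} \approx -73.141$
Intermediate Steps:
$Z{\left(P,c \right)} = - \frac{27}{c}$ ($Z{\left(P,c \right)} = - \frac{81 \frac{1}{c}}{3} = - \frac{27}{c}$)
$S{\left(y,u \right)} = 1$ ($S{\left(y,u \right)} = 1^{2} = 1$)
$O{\left(F,d \right)} = -91 + 13 d$ ($O{\left(F,d \right)} = \left(-7 + d\right) 13 = -91 + 13 d$)
$Q{\left(v \right)} = 5 + v$
$Z{\left(67,192 \right)} + Q{\left(O{\left(-13,S{\left(-4,0 \right)} \right)} \right)} = - \frac{27}{192} + \left(5 + \left(-91 + 13 \cdot 1\right)\right) = \left(-27\right) \frac{1}{192} + \left(5 + \left(-91 + 13\right)\right) = - \frac{9}{64} + \left(5 - 78\right) = - \frac{9}{64} - 73 = - \frac{4681}{64}$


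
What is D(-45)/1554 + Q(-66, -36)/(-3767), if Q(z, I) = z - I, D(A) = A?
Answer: -40965/1951306 ≈ -0.020994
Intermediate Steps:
D(-45)/1554 + Q(-66, -36)/(-3767) = -45/1554 + (-66 - 1*(-36))/(-3767) = -45*1/1554 + (-66 + 36)*(-1/3767) = -15/518 - 30*(-1/3767) = -15/518 + 30/3767 = -40965/1951306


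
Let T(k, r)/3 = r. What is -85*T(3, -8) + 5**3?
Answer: 2165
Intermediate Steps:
T(k, r) = 3*r
-85*T(3, -8) + 5**3 = -255*(-8) + 5**3 = -85*(-24) + 125 = 2040 + 125 = 2165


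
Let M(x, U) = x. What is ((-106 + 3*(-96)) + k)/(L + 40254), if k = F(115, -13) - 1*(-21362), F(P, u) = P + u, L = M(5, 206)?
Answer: 21070/40259 ≈ 0.52336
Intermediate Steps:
L = 5
k = 21464 (k = (115 - 13) - 1*(-21362) = 102 + 21362 = 21464)
((-106 + 3*(-96)) + k)/(L + 40254) = ((-106 + 3*(-96)) + 21464)/(5 + 40254) = ((-106 - 288) + 21464)/40259 = (-394 + 21464)*(1/40259) = 21070*(1/40259) = 21070/40259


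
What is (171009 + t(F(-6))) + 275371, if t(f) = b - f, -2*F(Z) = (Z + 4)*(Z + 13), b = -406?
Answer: 445967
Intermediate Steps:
F(Z) = -(4 + Z)*(13 + Z)/2 (F(Z) = -(Z + 4)*(Z + 13)/2 = -(4 + Z)*(13 + Z)/2)
t(f) = -406 - f
(171009 + t(F(-6))) + 275371 = (171009 + (-406 - (-26 - 17/2*(-6) - ½*(-6)²))) + 275371 = (171009 + (-406 - (-26 + 51 - ½*36))) + 275371 = (171009 + (-406 - (-26 + 51 - 18))) + 275371 = (171009 + (-406 - 1*7)) + 275371 = (171009 + (-406 - 7)) + 275371 = (171009 - 413) + 275371 = 170596 + 275371 = 445967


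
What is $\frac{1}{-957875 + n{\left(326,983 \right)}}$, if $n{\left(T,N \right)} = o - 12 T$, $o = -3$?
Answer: $- \frac{1}{961790} \approx -1.0397 \cdot 10^{-6}$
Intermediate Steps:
$n{\left(T,N \right)} = -3 - 12 T$
$\frac{1}{-957875 + n{\left(326,983 \right)}} = \frac{1}{-957875 - 3915} = \frac{1}{-961790} = - \frac{1}{961790}$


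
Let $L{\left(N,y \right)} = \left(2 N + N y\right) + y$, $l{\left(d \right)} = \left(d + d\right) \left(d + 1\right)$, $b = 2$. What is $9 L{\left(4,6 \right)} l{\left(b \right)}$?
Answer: $4104$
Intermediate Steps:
$l{\left(d \right)} = 2 d \left(1 + d\right)$
$L{\left(N,y \right)} = y + 2 N + N y$
$9 L{\left(4,6 \right)} l{\left(b \right)} = 9 \left(6 + 2 \cdot 4 + 4 \cdot 6\right) 2 \cdot 2 \left(1 + 2\right) = 9 \left(6 + 8 + 24\right) 2 \cdot 2 \cdot 3 = 9 \cdot 38 \cdot 12 = 342 \cdot 12 = 4104$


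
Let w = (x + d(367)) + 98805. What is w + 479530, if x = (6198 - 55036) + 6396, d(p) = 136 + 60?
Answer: 536089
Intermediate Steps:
d(p) = 196
x = -42442 (x = -48838 + 6396 = -42442)
w = 56559 (w = (-42442 + 196) + 98805 = -42246 + 98805 = 56559)
w + 479530 = 56559 + 479530 = 536089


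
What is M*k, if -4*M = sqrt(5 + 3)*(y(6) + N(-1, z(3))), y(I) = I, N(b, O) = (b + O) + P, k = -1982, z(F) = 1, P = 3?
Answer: 8919*sqrt(2) ≈ 12613.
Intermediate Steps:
N(b, O) = 3 + O + b (N(b, O) = (b + O) + 3 = (O + b) + 3 = 3 + O + b)
M = -9*sqrt(2)/2 (M = -sqrt(5 + 3)*(6 + (3 + 1 - 1))/4 = -sqrt(8)*(6 + 3)/4 = -2*sqrt(2)*9/4 = -9*sqrt(2)/2 ≈ -6.3640)
M*k = -9*sqrt(2)/2*(-1982) = 8919*sqrt(2)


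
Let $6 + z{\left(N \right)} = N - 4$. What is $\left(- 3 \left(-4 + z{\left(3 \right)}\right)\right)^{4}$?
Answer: $1185921$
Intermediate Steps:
$z{\left(N \right)} = -10 + N$ ($z{\left(N \right)} = -6 + \left(N - 4\right) = -6 + \left(-4 + N\right) = -10 + N$)
$\left(- 3 \left(-4 + z{\left(3 \right)}\right)\right)^{4} = \left(- 3 \left(-4 + \left(-10 + 3\right)\right)\right)^{4} = \left(- 3 \left(-4 - 7\right)\right)^{4} = \left(\left(-3\right) \left(-11\right)\right)^{4} = 33^{4} = 1185921$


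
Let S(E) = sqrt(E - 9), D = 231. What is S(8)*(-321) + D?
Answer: 231 - 321*I ≈ 231.0 - 321.0*I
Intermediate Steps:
S(E) = sqrt(-9 + E)
S(8)*(-321) + D = sqrt(-9 + 8)*(-321) + 231 = sqrt(-1)*(-321) + 231 = I*(-321) + 231 = -321*I + 231 = 231 - 321*I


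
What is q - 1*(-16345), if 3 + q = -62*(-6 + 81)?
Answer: 11692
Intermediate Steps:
q = -4653 (q = -3 - 62*(-6 + 81) = -3 - 62*75 = -3 - 4650 = -4653)
q - 1*(-16345) = -4653 - 1*(-16345) = -4653 + 16345 = 11692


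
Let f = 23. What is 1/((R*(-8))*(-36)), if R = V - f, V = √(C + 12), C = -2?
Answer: -23/149472 - √10/149472 ≈ -0.00017503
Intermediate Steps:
V = √10 (V = √(-2 + 12) = √10 ≈ 3.1623)
R = -23 + √10 (R = √10 - 1*23 = √10 - 23 = -23 + √10 ≈ -19.838)
1/((R*(-8))*(-36)) = 1/(((-23 + √10)*(-8))*(-36)) = 1/((184 - 8*√10)*(-36)) = 1/(-6624 + 288*√10)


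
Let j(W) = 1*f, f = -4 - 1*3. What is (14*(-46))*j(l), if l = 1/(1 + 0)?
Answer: 4508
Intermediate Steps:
f = -7 (f = -4 - 3 = -7)
l = 1 (l = 1/1 = 1)
j(W) = -7 (j(W) = 1*(-7) = -7)
(14*(-46))*j(l) = (14*(-46))*(-7) = -644*(-7) = 4508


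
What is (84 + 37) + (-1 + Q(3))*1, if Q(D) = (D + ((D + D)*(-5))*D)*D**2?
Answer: -663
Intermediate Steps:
Q(D) = D**2*(D - 10*D**2) (Q(D) = (D + ((2*D)*(-5))*D)*D**2 = (D + (-10*D)*D)*D**2 = (D - 10*D**2)*D**2 = D**2*(D - 10*D**2))
(84 + 37) + (-1 + Q(3))*1 = (84 + 37) + (-1 + 3**3*(1 - 10*3))*1 = 121 + (-1 + 27*(1 - 30))*1 = 121 + (-1 + 27*(-29))*1 = 121 + (-1 - 783)*1 = 121 - 784*1 = 121 - 784 = -663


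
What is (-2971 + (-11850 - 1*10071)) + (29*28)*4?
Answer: -21644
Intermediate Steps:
(-2971 + (-11850 - 1*10071)) + (29*28)*4 = (-2971 + (-11850 - 10071)) + 812*4 = (-2971 - 21921) + 3248 = -24892 + 3248 = -21644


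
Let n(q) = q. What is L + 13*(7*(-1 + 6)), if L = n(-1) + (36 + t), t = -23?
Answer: 467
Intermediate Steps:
L = 12 (L = -1 + (36 - 23) = -1 + 13 = 12)
L + 13*(7*(-1 + 6)) = 12 + 13*(7*(-1 + 6)) = 12 + 13*(7*5) = 12 + 13*35 = 12 + 455 = 467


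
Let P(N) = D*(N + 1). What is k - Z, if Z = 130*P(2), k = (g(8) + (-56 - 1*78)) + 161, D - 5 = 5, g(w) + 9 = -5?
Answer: -3887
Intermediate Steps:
g(w) = -14 (g(w) = -9 - 5 = -14)
D = 10 (D = 5 + 5 = 10)
P(N) = 10 + 10*N (P(N) = 10*(N + 1) = 10*(1 + N) = 10 + 10*N)
k = 13 (k = (-14 + (-56 - 1*78)) + 161 = (-14 + (-56 - 78)) + 161 = (-14 - 134) + 161 = -148 + 161 = 13)
Z = 3900 (Z = 130*(10 + 10*2) = 130*(10 + 20) = 130*30 = 3900)
k - Z = 13 - 1*3900 = 13 - 3900 = -3887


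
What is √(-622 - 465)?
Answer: I*√1087 ≈ 32.97*I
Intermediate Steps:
√(-622 - 465) = √(-1087) = I*√1087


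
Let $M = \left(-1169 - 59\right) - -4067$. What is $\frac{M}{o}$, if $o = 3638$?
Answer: $\frac{167}{214} \approx 0.78037$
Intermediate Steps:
$M = 2839$ ($M = -1228 + 4067 = 2839$)
$\frac{M}{o} = \frac{2839}{3638} = 2839 \cdot \frac{1}{3638} = \frac{167}{214}$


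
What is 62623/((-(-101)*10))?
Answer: 62623/1010 ≈ 62.003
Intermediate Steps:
62623/((-(-101)*10)) = 62623/((-1*(-1010))) = 62623/1010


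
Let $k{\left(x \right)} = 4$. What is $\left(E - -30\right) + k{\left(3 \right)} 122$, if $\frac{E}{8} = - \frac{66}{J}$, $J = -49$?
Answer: $\frac{25910}{49} \approx 528.78$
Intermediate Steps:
$E = \frac{528}{49}$ ($E = 8 \left(- \frac{66}{-49}\right) = 8 \left(\left(-66\right) \left(- \frac{1}{49}\right)\right) = 8 \cdot \frac{66}{49} = \frac{528}{49} \approx 10.776$)
$\left(E - -30\right) + k{\left(3 \right)} 122 = \left(\frac{528}{49} - -30\right) + 4 \cdot 122 = \left(\frac{528}{49} + 30\right) + 488 = \frac{1998}{49} + 488 = \frac{25910}{49}$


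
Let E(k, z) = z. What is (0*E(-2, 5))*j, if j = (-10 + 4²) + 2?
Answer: 0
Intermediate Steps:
j = 8 (j = (-10 + 16) + 2 = 6 + 2 = 8)
(0*E(-2, 5))*j = (0*5)*8 = 0*8 = 0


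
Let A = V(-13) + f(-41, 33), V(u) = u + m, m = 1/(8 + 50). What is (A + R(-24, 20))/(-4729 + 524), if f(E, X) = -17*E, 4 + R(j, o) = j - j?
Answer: -39441/243890 ≈ -0.16172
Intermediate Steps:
R(j, o) = -4 (R(j, o) = -4 + (j - j) = -4 + 0 = -4)
m = 1/58 ≈ 0.017241
V(u) = 1/58 + u (V(u) = u + 1/58 = 1/58 + u)
A = 39673/58 (A = (1/58 - 13) - 17*(-41) = -753/58 + 697 = 39673/58 ≈ 684.02)
(A + R(-24, 20))/(-4729 + 524) = (39673/58 - 4)/(-4729 + 524) = (39441/58)/(-4205) = (39441/58)*(-1/4205) = -39441/243890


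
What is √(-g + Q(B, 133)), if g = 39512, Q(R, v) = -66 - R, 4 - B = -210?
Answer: 4*I*√2487 ≈ 199.48*I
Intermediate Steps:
B = 214 (B = 4 - 1*(-210) = 4 + 210 = 214)
√(-g + Q(B, 133)) = √(-1*39512 + (-66 - 1*214)) = √(-39512 + (-66 - 214)) = √(-39512 - 280) = √(-39792) = 4*I*√2487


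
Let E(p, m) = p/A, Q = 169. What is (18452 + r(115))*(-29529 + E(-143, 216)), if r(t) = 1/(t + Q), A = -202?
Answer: -31257307579835/57368 ≈ -5.4486e+8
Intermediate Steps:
r(t) = 1/(169 + t) (r(t) = 1/(t + 169) = 1/(169 + t))
E(p, m) = -p/202 (E(p, m) = p/(-202) = p*(-1/202) = -p/202)
(18452 + r(115))*(-29529 + E(-143, 216)) = (18452 + 1/(169 + 115))*(-29529 - 1/202*(-143)) = (18452 + 1/284)*(-29529 + 143/202) = (18452 + 1/284)*(-5964715/202) = (5240369/284)*(-5964715/202) = -31257307579835/57368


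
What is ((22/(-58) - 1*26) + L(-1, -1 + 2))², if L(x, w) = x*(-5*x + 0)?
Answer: 828100/841 ≈ 984.66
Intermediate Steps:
L(x, w) = -5*x² (L(x, w) = x*(-5*x) = -5*x²)
((22/(-58) - 1*26) + L(-1, -1 + 2))² = ((22/(-58) - 1*26) - 5*(-1)²)² = ((22*(-1/58) - 26) - 5*1)² = ((-11/29 - 26) - 5)² = (-765/29 - 5)² = (-910/29)² = 828100/841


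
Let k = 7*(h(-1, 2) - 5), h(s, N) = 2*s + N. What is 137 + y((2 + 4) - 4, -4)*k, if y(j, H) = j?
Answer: 67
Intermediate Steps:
h(s, N) = N + 2*s
k = -35 (k = 7*((2 + 2*(-1)) - 5) = 7*((2 - 2) - 5) = 7*(0 - 5) = 7*(-5) = -35)
137 + y((2 + 4) - 4, -4)*k = 137 + ((2 + 4) - 4)*(-35) = 137 + (6 - 4)*(-35) = 137 + 2*(-35) = 137 - 70 = 67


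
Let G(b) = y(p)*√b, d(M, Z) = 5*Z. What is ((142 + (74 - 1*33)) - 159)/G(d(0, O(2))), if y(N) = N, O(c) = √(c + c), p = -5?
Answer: -12*√10/25 ≈ -1.5179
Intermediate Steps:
O(c) = √2*√c (O(c) = √(2*c) = √2*√c)
G(b) = -5*√b
((142 + (74 - 1*33)) - 159)/G(d(0, O(2))) = ((142 + (74 - 1*33)) - 159)/((-5*√2*√5)) = ((142 + (74 - 33)) - 159)/((-5*√10)) = ((142 + 41) - 159)/((-5*√10)) = (183 - 159)*(-√10/50) = 24*(-√10/50) = -12*√10/25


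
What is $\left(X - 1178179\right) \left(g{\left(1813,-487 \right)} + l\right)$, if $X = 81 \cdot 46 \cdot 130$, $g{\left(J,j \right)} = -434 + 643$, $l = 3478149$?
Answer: $-2413281302042$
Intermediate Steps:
$g{\left(J,j \right)} = 209$
$X = 484380$ ($X = 3726 \cdot 130 = 484380$)
$\left(X - 1178179\right) \left(g{\left(1813,-487 \right)} + l\right) = \left(484380 - 1178179\right) \left(209 + 3478149\right) = \left(-693799\right) 3478358 = -2413281302042$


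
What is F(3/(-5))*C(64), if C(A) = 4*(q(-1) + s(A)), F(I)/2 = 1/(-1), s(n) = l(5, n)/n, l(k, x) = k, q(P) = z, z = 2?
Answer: -133/8 ≈ -16.625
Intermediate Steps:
q(P) = 2
s(n) = 5/n
F(I) = -2 (F(I) = 2/(-1) = 2*(-1) = -2)
C(A) = 8 + 20/A (C(A) = 4*(2 + 5/A) = 8 + 20/A)
F(3/(-5))*C(64) = -2*(8 + 20/64) = -2*(8 + 20*(1/64)) = -2*(8 + 5/16) = -2*133/16 = -133/8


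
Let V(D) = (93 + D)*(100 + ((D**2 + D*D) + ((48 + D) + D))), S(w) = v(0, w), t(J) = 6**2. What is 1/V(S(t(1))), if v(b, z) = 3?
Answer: 1/16512 ≈ 6.0562e-5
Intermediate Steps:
t(J) = 36
S(w) = 3
V(D) = (93 + D)*(148 + 2*D + 2*D**2) (V(D) = (93 + D)*(100 + ((D**2 + D**2) + (48 + 2*D))) = (93 + D)*(100 + (2*D**2 + (48 + 2*D))) = (93 + D)*(100 + (48 + 2*D + 2*D**2)) = (93 + D)*(148 + 2*D + 2*D**2))
1/V(S(t(1))) = 1/(13764 + 2*3**3 + 188*3**2 + 334*3) = 1/(13764 + 2*27 + 188*9 + 1002) = 1/(13764 + 54 + 1692 + 1002) = 1/16512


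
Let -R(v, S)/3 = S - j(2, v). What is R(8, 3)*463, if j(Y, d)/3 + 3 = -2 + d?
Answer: 8334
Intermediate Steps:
j(Y, d) = -15 + 3*d (j(Y, d) = -9 + 3*(-2 + d) = -9 + (-6 + 3*d) = -15 + 3*d)
R(v, S) = -45 - 3*S + 9*v (R(v, S) = -3*(S - (-15 + 3*v)) = -3*(S + (15 - 3*v)) = -3*(15 + S - 3*v) = -45 - 3*S + 9*v)
R(8, 3)*463 = (-45 - 3*3 + 9*8)*463 = (-45 - 9 + 72)*463 = 18*463 = 8334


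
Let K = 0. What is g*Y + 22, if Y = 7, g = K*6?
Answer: 22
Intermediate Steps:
g = 0 (g = 0*6 = 0)
g*Y + 22 = 0*7 + 22 = 0 + 22 = 22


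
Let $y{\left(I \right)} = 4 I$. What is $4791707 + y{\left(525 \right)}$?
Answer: $4793807$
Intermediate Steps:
$4791707 + y{\left(525 \right)} = 4791707 + 4 \cdot 525 = 4791707 + 2100 = 4793807$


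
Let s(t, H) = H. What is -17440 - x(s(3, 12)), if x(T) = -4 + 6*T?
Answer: -17508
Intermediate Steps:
-17440 - x(s(3, 12)) = -17440 - (-4 + 6*12) = -17440 - (-4 + 72) = -17440 - 1*68 = -17440 - 68 = -17508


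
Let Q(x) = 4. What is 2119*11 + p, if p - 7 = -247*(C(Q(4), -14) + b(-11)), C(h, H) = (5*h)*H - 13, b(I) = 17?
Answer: 91488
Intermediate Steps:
C(h, H) = -13 + 5*H*h (C(h, H) = 5*H*h - 13 = -13 + 5*H*h)
p = 68179 (p = 7 - 247*((-13 + 5*(-14)*4) + 17) = 7 - 247*((-13 - 280) + 17) = 7 - 247*(-293 + 17) = 7 - 247*(-276) = 7 + 68172 = 68179)
2119*11 + p = 2119*11 + 68179 = 23309 + 68179 = 91488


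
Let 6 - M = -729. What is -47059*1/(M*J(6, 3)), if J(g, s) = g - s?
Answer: -47059/2205 ≈ -21.342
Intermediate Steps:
M = 735 (M = 6 - 1*(-729) = 6 + 729 = 735)
-47059*1/(M*J(6, 3)) = -47059*1/(735*(6 - 1*3)) = -47059*1/(735*(6 - 3)) = -47059/(735*3) = -47059/2205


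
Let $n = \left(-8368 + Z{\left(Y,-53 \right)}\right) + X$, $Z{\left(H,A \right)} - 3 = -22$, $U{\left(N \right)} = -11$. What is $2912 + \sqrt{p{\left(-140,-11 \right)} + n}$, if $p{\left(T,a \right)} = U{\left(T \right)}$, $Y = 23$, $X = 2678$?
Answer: $2912 + 2 i \sqrt{1430} \approx 2912.0 + 75.631 i$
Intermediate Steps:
$p{\left(T,a \right)} = -11$
$Z{\left(H,A \right)} = -19$ ($Z{\left(H,A \right)} = 3 - 22 = -19$)
$n = -5709$ ($n = \left(-8368 - 19\right) + 2678 = -8387 + 2678 = -5709$)
$2912 + \sqrt{p{\left(-140,-11 \right)} + n} = 2912 + \sqrt{-11 - 5709} = 2912 + \sqrt{-5720} = 2912 + 2 i \sqrt{1430}$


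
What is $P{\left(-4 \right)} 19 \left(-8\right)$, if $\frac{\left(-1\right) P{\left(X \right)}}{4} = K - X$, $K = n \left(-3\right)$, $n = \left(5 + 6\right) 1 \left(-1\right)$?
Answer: $22496$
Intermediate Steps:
$n = -11$ ($n = 11 \cdot 1 \left(-1\right) = 11 \left(-1\right) = -11$)
$K = 33$ ($K = \left(-11\right) \left(-3\right) = 33$)
$P{\left(X \right)} = -132 + 4 X$ ($P{\left(X \right)} = - 4 \left(33 - X\right) = -132 + 4 X$)
$P{\left(-4 \right)} 19 \left(-8\right) = \left(-132 + 4 \left(-4\right)\right) 19 \left(-8\right) = \left(-132 - 16\right) 19 \left(-8\right) = \left(-148\right) 19 \left(-8\right) = \left(-2812\right) \left(-8\right) = 22496$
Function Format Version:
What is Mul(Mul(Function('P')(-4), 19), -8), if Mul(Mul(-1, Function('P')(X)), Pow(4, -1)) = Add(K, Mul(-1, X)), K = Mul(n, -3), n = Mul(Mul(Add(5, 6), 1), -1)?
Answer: 22496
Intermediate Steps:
n = -11 (n = Mul(Mul(11, 1), -1) = Mul(11, -1) = -11)
K = 33 (K = Mul(-11, -3) = 33)
Function('P')(X) = Add(-132, Mul(4, X)) (Function('P')(X) = Mul(-4, Add(33, Mul(-1, X))) = Add(-132, Mul(4, X)))
Mul(Mul(Function('P')(-4), 19), -8) = Mul(Mul(Add(-132, Mul(4, -4)), 19), -8) = Mul(Mul(Add(-132, -16), 19), -8) = Mul(Mul(-148, 19), -8) = Mul(-2812, -8) = 22496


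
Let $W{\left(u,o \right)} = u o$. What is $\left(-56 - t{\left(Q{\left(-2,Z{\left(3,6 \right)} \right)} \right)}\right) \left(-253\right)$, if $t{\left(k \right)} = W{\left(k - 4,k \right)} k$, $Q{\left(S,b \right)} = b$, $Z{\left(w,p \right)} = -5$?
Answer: $-42757$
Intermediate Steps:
$W{\left(u,o \right)} = o u$
$t{\left(k \right)} = k^{2} \left(-4 + k\right)$ ($t{\left(k \right)} = k \left(k - 4\right) k = k \left(-4 + k\right) k = k^{2} \left(-4 + k\right)$)
$\left(-56 - t{\left(Q{\left(-2,Z{\left(3,6 \right)} \right)} \right)}\right) \left(-253\right) = \left(-56 - \left(-5\right)^{2} \left(-4 - 5\right)\right) \left(-253\right) = \left(-56 - 25 \left(-9\right)\right) \left(-253\right) = \left(-56 - -225\right) \left(-253\right) = \left(-56 + 225\right) \left(-253\right) = 169 \left(-253\right) = -42757$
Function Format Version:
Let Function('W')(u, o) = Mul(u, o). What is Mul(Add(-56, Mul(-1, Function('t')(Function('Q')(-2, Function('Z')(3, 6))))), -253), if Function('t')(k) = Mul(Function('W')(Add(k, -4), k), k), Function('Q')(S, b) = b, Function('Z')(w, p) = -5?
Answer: -42757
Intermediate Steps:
Function('W')(u, o) = Mul(o, u)
Function('t')(k) = Mul(Pow(k, 2), Add(-4, k)) (Function('t')(k) = Mul(Mul(k, Add(k, -4)), k) = Mul(Mul(k, Add(-4, k)), k) = Mul(Pow(k, 2), Add(-4, k)))
Mul(Add(-56, Mul(-1, Function('t')(Function('Q')(-2, Function('Z')(3, 6))))), -253) = Mul(Add(-56, Mul(-1, Mul(Pow(-5, 2), Add(-4, -5)))), -253) = Mul(Add(-56, Mul(-1, Mul(25, -9))), -253) = Mul(Add(-56, Mul(-1, -225)), -253) = Mul(Add(-56, 225), -253) = Mul(169, -253) = -42757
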